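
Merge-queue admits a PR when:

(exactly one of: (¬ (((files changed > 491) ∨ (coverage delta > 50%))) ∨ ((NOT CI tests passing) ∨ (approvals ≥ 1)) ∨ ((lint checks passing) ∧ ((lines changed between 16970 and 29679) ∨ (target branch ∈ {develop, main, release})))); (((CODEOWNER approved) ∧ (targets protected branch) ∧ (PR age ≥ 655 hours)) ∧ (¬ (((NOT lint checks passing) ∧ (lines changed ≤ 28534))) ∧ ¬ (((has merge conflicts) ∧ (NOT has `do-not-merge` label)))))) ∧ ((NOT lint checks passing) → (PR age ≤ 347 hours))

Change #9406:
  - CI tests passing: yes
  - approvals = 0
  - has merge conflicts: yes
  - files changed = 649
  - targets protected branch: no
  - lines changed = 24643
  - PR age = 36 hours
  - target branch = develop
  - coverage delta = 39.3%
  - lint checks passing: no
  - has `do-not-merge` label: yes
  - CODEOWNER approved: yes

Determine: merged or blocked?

Atomic conditions:
  files changed > 491: 649 > 491 is true
  coverage delta > 50%: 39.3 > 50 is false
  NOT CI tests passing: yes → false
  approvals ≥ 1: 0 ≥ 1 is false
  lint checks passing: no → false
  lines changed between 16970 and 29679: 24643 in [16970, 29679] is true
  target branch ∈ {develop, main, release}: develop is in the set → true
  CODEOWNER approved: yes → true
  targets protected branch: no → false
  PR age ≥ 655 hours: 36 ≥ 655 is false
  NOT lint checks passing: no → true
  lines changed ≤ 28534: 24643 ≤ 28534 is true
  has merge conflicts: yes → true
  NOT has `do-not-merge` label: yes → false
  PR age ≤ 347 hours: 36 ≤ 347 is true
Combine:
[1.1.1.1] true OR false = true
[1.1.1] NOT true = false
[1.1.2] false OR false = false
[1.1.3.2] true OR true = true
[1.1.3] false AND true = false
[1.1] false OR false OR false = false
[1.2.1] true AND false AND false = false
[1.2.2.1.1] true AND true = true
[1.2.2.1] NOT true = false
[1.2.2.2.1] true AND false = false
[1.2.2.2] NOT false = true
[1.2.2] false AND true = false
[1.2] false AND false = false
[1] exactly-one(false, false) = false
[2] true → true = true
[root] false AND true = false
Overall: false → blocked

Blocked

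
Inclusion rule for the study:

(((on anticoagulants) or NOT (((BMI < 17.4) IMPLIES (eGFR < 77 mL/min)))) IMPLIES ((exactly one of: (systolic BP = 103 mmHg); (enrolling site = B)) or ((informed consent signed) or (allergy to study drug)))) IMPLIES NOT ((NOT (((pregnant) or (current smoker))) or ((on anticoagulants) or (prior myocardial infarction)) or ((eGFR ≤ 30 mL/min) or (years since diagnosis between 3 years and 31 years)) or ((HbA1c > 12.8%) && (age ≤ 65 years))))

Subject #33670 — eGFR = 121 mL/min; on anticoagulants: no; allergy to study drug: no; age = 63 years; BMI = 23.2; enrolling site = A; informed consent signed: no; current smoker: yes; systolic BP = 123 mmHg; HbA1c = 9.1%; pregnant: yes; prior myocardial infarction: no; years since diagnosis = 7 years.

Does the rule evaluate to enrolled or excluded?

Excluded

Atomic conditions:
  on anticoagulants: no → false
  BMI < 17.4: 23.2 < 17.4 is false
  eGFR < 77 mL/min: 121 < 77 is false
  systolic BP = 103 mmHg: 123 == 103 is false
  enrolling site = B: A == B is false
  informed consent signed: no → false
  allergy to study drug: no → false
  pregnant: yes → true
  current smoker: yes → true
  prior myocardial infarction: no → false
  eGFR ≤ 30 mL/min: 121 ≤ 30 is false
  years since diagnosis between 3 years and 31 years: 7 in [3, 31] is true
  HbA1c > 12.8%: 9.1 > 12.8 is false
  age ≤ 65 years: 63 ≤ 65 is true
Combine:
[1.1.2.1] false → false (antecedent false ⇒ implication holds) = true
[1.1.2] NOT true = false
[1.1] false OR false = false
[1.2.1] exactly-one(false, false) = false
[1.2.2] false OR false = false
[1.2] false OR false = false
[1] false → false (antecedent false ⇒ implication holds) = true
[2.1.1.1] true OR true = true
[2.1.1] NOT true = false
[2.1.2] false OR false = false
[2.1.3] false OR true = true
[2.1.4] false AND true = false
[2.1] false OR false OR true OR false = true
[2] NOT true = false
[root] true → false = false
Overall: false → excluded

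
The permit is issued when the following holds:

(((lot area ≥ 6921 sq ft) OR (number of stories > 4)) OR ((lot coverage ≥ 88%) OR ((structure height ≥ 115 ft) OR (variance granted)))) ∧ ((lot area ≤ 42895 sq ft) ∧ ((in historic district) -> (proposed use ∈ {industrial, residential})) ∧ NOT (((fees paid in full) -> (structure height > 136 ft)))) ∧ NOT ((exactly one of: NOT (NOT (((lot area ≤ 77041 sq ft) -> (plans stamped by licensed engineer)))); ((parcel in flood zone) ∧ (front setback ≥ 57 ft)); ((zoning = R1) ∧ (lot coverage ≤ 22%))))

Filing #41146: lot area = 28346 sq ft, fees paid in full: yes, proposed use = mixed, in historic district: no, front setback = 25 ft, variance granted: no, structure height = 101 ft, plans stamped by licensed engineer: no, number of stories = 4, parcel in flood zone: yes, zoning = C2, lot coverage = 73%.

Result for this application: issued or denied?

Atomic conditions:
  lot area ≥ 6921 sq ft: 28346 ≥ 6921 is true
  number of stories > 4: 4 > 4 is false
  lot coverage ≥ 88%: 73 ≥ 88 is false
  structure height ≥ 115 ft: 101 ≥ 115 is false
  variance granted: no → false
  lot area ≤ 42895 sq ft: 28346 ≤ 42895 is true
  in historic district: no → false
  proposed use ∈ {industrial, residential}: mixed is not in the set → false
  fees paid in full: yes → true
  structure height > 136 ft: 101 > 136 is false
  lot area ≤ 77041 sq ft: 28346 ≤ 77041 is true
  plans stamped by licensed engineer: no → false
  parcel in flood zone: yes → true
  front setback ≥ 57 ft: 25 ≥ 57 is false
  zoning = R1: C2 == R1 is false
  lot coverage ≤ 22%: 73 ≤ 22 is false
Combine:
[1.1] true OR false = true
[1.2.2] false OR false = false
[1.2] false OR false = false
[1] true OR false = true
[2.2] false → false (antecedent false ⇒ implication holds) = true
[2.3.1] true → false = false
[2.3] NOT false = true
[2] true AND true AND true = true
[3.1.1.1.1] true → false = false
[3.1.1.1] NOT false = true
[3.1.1] NOT true = false
[3.1.2] true AND false = false
[3.1.3] false AND false = false
[3.1] exactly-one(false, false, false) = false
[3] NOT false = true
[root] true AND true AND true = true
Overall: true → issued

Issued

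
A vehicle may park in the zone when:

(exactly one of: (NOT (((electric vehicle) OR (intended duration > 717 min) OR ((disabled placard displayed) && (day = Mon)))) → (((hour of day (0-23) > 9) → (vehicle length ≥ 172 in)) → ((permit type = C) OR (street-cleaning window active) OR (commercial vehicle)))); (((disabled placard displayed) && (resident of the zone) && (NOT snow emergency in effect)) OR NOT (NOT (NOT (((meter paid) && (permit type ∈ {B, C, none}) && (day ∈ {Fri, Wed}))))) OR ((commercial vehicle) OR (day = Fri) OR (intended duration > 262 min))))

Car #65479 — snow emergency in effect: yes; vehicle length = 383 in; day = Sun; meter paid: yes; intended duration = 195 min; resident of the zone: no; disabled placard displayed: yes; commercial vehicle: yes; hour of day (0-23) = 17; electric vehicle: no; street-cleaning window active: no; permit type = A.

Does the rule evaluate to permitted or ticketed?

Atomic conditions:
  electric vehicle: no → false
  intended duration > 717 min: 195 > 717 is false
  disabled placard displayed: yes → true
  day = Mon: Sun == Mon is false
  hour of day (0-23) > 9: 17 > 9 is true
  vehicle length ≥ 172 in: 383 ≥ 172 is true
  permit type = C: A == C is false
  street-cleaning window active: no → false
  commercial vehicle: yes → true
  resident of the zone: no → false
  NOT snow emergency in effect: yes → false
  meter paid: yes → true
  permit type ∈ {B, C, none}: A is not in the set → false
  day ∈ {Fri, Wed}: Sun is not in the set → false
  day = Fri: Sun == Fri is false
  intended duration > 262 min: 195 > 262 is false
Combine:
[1.1.1.3] true AND false = false
[1.1.1] false OR false OR false = false
[1.1] NOT false = true
[1.2.1] true → true = true
[1.2.2] false OR false OR true = true
[1.2] true → true = true
[1] true → true = true
[2.1] true AND false AND false = false
[2.2.1.1.1] true AND false AND false = false
[2.2.1.1] NOT false = true
[2.2.1] NOT true = false
[2.2] NOT false = true
[2.3] true OR false OR false = true
[2] false OR true OR true = true
[root] exactly-one(true, true) = false
Overall: false → ticketed

Ticketed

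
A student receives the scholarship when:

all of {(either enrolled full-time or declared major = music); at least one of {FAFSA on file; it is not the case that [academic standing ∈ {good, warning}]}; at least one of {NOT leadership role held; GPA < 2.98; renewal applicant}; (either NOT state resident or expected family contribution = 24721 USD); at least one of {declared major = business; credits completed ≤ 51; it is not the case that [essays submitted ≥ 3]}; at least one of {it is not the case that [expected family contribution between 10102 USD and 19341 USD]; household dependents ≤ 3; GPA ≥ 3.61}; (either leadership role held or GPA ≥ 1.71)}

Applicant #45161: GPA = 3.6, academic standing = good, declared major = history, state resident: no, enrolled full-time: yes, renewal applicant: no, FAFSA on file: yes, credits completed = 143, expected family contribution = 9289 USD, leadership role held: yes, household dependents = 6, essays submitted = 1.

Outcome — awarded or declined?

Declined

Atomic conditions:
  enrolled full-time: yes → true
  declared major = music: history == music is false
  FAFSA on file: yes → true
  academic standing ∈ {good, warning}: good is in the set → true
  NOT leadership role held: yes → false
  GPA < 2.98: 3.6 < 2.98 is false
  renewal applicant: no → false
  NOT state resident: no → true
  expected family contribution = 24721 USD: 9289 == 24721 is false
  declared major = business: history == business is false
  credits completed ≤ 51: 143 ≤ 51 is false
  essays submitted ≥ 3: 1 ≥ 3 is false
  expected family contribution between 10102 USD and 19341 USD: 9289 in [10102, 19341] is false
  household dependents ≤ 3: 6 ≤ 3 is false
  GPA ≥ 3.61: 3.6 ≥ 3.61 is false
  leadership role held: yes → true
  GPA ≥ 1.71: 3.6 ≥ 1.71 is true
Combine:
[1] true OR false = true
[2.2] NOT true = false
[2] true OR false = true
[3] false OR false OR false = false
[4] true OR false = true
[5.3] NOT false = true
[5] false OR false OR true = true
[6.1] NOT false = true
[6] true OR false OR false = true
[7] true OR true = true
[root] true AND true AND false AND true AND true AND true AND true = false
Overall: false → declined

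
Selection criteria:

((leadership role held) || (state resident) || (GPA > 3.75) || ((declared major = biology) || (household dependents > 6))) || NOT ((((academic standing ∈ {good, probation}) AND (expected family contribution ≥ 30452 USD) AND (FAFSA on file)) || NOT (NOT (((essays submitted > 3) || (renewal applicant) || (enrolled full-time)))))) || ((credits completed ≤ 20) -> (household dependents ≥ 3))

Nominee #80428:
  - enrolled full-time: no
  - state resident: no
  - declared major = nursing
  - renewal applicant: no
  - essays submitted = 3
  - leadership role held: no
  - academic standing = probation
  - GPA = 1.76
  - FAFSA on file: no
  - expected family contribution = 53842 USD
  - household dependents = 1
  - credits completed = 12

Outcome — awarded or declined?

Awarded

Atomic conditions:
  leadership role held: no → false
  state resident: no → false
  GPA > 3.75: 1.76 > 3.75 is false
  declared major = biology: nursing == biology is false
  household dependents > 6: 1 > 6 is false
  academic standing ∈ {good, probation}: probation is in the set → true
  expected family contribution ≥ 30452 USD: 53842 ≥ 30452 is true
  FAFSA on file: no → false
  essays submitted > 3: 3 > 3 is false
  renewal applicant: no → false
  enrolled full-time: no → false
  credits completed ≤ 20: 12 ≤ 20 is true
  household dependents ≥ 3: 1 ≥ 3 is false
Combine:
[1.4] false OR false = false
[1] false OR false OR false OR false = false
[2.1.1] true AND true AND false = false
[2.1.2.1.1] false OR false OR false = false
[2.1.2.1] NOT false = true
[2.1.2] NOT true = false
[2.1] false OR false = false
[2] NOT false = true
[3] true → false = false
[root] false OR true OR false = true
Overall: true → awarded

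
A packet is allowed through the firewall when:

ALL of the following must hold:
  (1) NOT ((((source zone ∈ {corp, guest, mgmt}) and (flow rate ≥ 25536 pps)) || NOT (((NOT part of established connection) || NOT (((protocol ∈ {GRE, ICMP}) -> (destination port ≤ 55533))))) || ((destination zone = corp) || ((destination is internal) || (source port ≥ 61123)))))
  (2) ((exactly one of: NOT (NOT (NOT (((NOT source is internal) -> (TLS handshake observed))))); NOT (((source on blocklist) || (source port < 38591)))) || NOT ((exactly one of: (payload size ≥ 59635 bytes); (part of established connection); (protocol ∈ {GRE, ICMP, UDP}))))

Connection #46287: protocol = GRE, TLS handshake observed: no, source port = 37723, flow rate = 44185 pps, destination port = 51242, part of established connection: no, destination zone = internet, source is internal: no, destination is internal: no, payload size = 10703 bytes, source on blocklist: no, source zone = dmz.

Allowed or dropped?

Atomic conditions:
  source zone ∈ {corp, guest, mgmt}: dmz is not in the set → false
  flow rate ≥ 25536 pps: 44185 ≥ 25536 is true
  NOT part of established connection: no → true
  protocol ∈ {GRE, ICMP}: GRE is in the set → true
  destination port ≤ 55533: 51242 ≤ 55533 is true
  destination zone = corp: internet == corp is false
  destination is internal: no → false
  source port ≥ 61123: 37723 ≥ 61123 is false
  NOT source is internal: no → true
  TLS handshake observed: no → false
  source on blocklist: no → false
  source port < 38591: 37723 < 38591 is true
  payload size ≥ 59635 bytes: 10703 ≥ 59635 is false
  part of established connection: no → false
  protocol ∈ {GRE, ICMP, UDP}: GRE is in the set → true
Combine:
[1.1.1] false AND true = false
[1.1.2.1.2.1] true → true = true
[1.1.2.1.2] NOT true = false
[1.1.2.1] true OR false = true
[1.1.2] NOT true = false
[1.1.3.2] false OR false = false
[1.1.3] false OR false = false
[1.1] false OR false OR false = false
[1] NOT false = true
[2.1.1.1.1.1] true → false = false
[2.1.1.1.1] NOT false = true
[2.1.1.1] NOT true = false
[2.1.1] NOT false = true
[2.1.2.1] false OR true = true
[2.1.2] NOT true = false
[2.1] exactly-one(true, false) = true
[2.2.1] exactly-one(false, false, true) = true
[2.2] NOT true = false
[2] true OR false = true
[root] true AND true = true
Overall: true → allowed

Allowed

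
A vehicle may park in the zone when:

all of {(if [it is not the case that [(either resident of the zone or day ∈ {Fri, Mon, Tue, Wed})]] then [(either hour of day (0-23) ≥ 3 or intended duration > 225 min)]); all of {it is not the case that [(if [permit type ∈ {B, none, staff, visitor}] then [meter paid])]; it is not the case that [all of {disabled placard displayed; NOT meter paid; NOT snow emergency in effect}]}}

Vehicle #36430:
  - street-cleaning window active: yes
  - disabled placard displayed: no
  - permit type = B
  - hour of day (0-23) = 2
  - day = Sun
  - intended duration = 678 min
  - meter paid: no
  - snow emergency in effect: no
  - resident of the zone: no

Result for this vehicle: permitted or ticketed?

Permitted

Atomic conditions:
  resident of the zone: no → false
  day ∈ {Fri, Mon, Tue, Wed}: Sun is not in the set → false
  hour of day (0-23) ≥ 3: 2 ≥ 3 is false
  intended duration > 225 min: 678 > 225 is true
  permit type ∈ {B, none, staff, visitor}: B is in the set → true
  meter paid: no → false
  disabled placard displayed: no → false
  NOT meter paid: no → true
  NOT snow emergency in effect: no → true
Combine:
[1.1.1] false OR false = false
[1.1] NOT false = true
[1.2] false OR true = true
[1] true → true = true
[2.1.1] true → false = false
[2.1] NOT false = true
[2.2.1] false AND true AND true = false
[2.2] NOT false = true
[2] true AND true = true
[root] true AND true = true
Overall: true → permitted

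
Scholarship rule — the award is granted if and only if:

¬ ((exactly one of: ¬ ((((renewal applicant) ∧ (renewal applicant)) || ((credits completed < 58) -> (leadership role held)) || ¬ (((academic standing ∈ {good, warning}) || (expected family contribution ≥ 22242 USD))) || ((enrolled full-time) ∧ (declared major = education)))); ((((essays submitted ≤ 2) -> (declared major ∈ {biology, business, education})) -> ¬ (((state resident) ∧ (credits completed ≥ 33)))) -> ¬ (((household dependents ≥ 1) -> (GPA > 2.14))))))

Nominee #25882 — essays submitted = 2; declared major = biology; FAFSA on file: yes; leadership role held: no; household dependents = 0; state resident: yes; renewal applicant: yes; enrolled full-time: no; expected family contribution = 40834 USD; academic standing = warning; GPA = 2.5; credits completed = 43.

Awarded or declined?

Atomic conditions:
  renewal applicant: yes → true
  credits completed < 58: 43 < 58 is true
  leadership role held: no → false
  academic standing ∈ {good, warning}: warning is in the set → true
  expected family contribution ≥ 22242 USD: 40834 ≥ 22242 is true
  enrolled full-time: no → false
  declared major = education: biology == education is false
  essays submitted ≤ 2: 2 ≤ 2 is true
  declared major ∈ {biology, business, education}: biology is in the set → true
  state resident: yes → true
  credits completed ≥ 33: 43 ≥ 33 is true
  household dependents ≥ 1: 0 ≥ 1 is false
  GPA > 2.14: 2.5 > 2.14 is true
Combine:
[1.1.1.1] true AND true = true
[1.1.1.2] true → false = false
[1.1.1.3.1] true OR true = true
[1.1.1.3] NOT true = false
[1.1.1.4] false AND false = false
[1.1.1] true OR false OR false OR false = true
[1.1] NOT true = false
[1.2.1.1] true → true = true
[1.2.1.2.1] true AND true = true
[1.2.1.2] NOT true = false
[1.2.1] true → false = false
[1.2.2.1] false → true (antecedent false ⇒ implication holds) = true
[1.2.2] NOT true = false
[1.2] false → false (antecedent false ⇒ implication holds) = true
[1] exactly-one(false, true) = true
[root] NOT true = false
Overall: false → declined

Declined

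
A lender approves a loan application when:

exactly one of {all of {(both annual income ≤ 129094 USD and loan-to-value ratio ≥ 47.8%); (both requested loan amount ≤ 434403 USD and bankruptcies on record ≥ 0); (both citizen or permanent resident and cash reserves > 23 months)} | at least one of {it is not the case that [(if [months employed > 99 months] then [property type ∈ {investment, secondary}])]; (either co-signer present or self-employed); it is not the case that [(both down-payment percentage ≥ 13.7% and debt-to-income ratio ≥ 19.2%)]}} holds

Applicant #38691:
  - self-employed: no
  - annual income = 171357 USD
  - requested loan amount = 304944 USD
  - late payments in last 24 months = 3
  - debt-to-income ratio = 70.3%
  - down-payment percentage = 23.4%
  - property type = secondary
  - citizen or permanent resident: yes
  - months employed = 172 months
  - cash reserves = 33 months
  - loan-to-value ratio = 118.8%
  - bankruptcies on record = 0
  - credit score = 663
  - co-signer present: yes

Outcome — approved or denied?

Approved

Atomic conditions:
  annual income ≤ 129094 USD: 171357 ≤ 129094 is false
  loan-to-value ratio ≥ 47.8%: 118.8 ≥ 47.8 is true
  requested loan amount ≤ 434403 USD: 304944 ≤ 434403 is true
  bankruptcies on record ≥ 0: 0 ≥ 0 is true
  citizen or permanent resident: yes → true
  cash reserves > 23 months: 33 > 23 is true
  months employed > 99 months: 172 > 99 is true
  property type ∈ {investment, secondary}: secondary is in the set → true
  co-signer present: yes → true
  self-employed: no → false
  down-payment percentage ≥ 13.7%: 23.4 ≥ 13.7 is true
  debt-to-income ratio ≥ 19.2%: 70.3 ≥ 19.2 is true
Combine:
[1.1] false AND true = false
[1.2] true AND true = true
[1.3] true AND true = true
[1] false AND true AND true = false
[2.1.1] true → true = true
[2.1] NOT true = false
[2.2] true OR false = true
[2.3.1] true AND true = true
[2.3] NOT true = false
[2] false OR true OR false = true
[root] exactly-one(false, true) = true
Overall: true → approved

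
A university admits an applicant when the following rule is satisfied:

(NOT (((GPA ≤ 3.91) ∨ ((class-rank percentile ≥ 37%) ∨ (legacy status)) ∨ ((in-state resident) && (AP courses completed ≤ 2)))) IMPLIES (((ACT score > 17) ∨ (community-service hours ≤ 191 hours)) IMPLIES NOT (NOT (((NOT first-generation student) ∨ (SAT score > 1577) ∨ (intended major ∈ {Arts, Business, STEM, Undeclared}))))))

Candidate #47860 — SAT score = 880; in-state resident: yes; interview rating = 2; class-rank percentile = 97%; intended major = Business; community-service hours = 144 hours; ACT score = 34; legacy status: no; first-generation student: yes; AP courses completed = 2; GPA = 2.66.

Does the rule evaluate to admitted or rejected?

Admitted

Atomic conditions:
  GPA ≤ 3.91: 2.66 ≤ 3.91 is true
  class-rank percentile ≥ 37%: 97 ≥ 37 is true
  legacy status: no → false
  in-state resident: yes → true
  AP courses completed ≤ 2: 2 ≤ 2 is true
  ACT score > 17: 34 > 17 is true
  community-service hours ≤ 191 hours: 144 ≤ 191 is true
  NOT first-generation student: yes → false
  SAT score > 1577: 880 > 1577 is false
  intended major ∈ {Arts, Business, STEM, Undeclared}: Business is in the set → true
Combine:
[1.1.2] true OR false = true
[1.1.3] true AND true = true
[1.1] true OR true OR true = true
[1] NOT true = false
[2.1] true OR true = true
[2.2.1.1] false OR false OR true = true
[2.2.1] NOT true = false
[2.2] NOT false = true
[2] true → true = true
[root] false → true (antecedent false ⇒ implication holds) = true
Overall: true → admitted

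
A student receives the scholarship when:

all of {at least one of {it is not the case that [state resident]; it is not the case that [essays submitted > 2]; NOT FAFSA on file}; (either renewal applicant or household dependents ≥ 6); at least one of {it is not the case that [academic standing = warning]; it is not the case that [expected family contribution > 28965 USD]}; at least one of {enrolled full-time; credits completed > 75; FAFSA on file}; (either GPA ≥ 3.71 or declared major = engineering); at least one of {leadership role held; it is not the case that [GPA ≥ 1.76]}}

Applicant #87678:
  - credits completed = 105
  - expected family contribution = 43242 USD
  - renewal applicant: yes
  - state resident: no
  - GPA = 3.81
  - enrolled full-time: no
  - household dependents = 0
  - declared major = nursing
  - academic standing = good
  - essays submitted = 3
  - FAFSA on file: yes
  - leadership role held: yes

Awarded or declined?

Awarded

Atomic conditions:
  state resident: no → false
  essays submitted > 2: 3 > 2 is true
  NOT FAFSA on file: yes → false
  renewal applicant: yes → true
  household dependents ≥ 6: 0 ≥ 6 is false
  academic standing = warning: good == warning is false
  expected family contribution > 28965 USD: 43242 > 28965 is true
  enrolled full-time: no → false
  credits completed > 75: 105 > 75 is true
  FAFSA on file: yes → true
  GPA ≥ 3.71: 3.81 ≥ 3.71 is true
  declared major = engineering: nursing == engineering is false
  leadership role held: yes → true
  GPA ≥ 1.76: 3.81 ≥ 1.76 is true
Combine:
[1.1] NOT false = true
[1.2] NOT true = false
[1] true OR false OR false = true
[2] true OR false = true
[3.1] NOT false = true
[3.2] NOT true = false
[3] true OR false = true
[4] false OR true OR true = true
[5] true OR false = true
[6.2] NOT true = false
[6] true OR false = true
[root] true AND true AND true AND true AND true AND true = true
Overall: true → awarded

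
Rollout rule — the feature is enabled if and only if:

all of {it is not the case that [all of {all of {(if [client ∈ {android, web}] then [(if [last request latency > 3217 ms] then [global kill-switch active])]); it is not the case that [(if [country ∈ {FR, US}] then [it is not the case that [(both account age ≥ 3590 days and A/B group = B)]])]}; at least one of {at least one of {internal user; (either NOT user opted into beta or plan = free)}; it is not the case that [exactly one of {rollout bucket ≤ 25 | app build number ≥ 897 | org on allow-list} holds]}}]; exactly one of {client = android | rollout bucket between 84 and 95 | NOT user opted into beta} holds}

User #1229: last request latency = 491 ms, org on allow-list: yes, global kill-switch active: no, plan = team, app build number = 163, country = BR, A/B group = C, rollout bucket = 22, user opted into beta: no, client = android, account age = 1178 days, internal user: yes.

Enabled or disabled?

Disabled

Atomic conditions:
  client ∈ {android, web}: android is in the set → true
  last request latency > 3217 ms: 491 > 3217 is false
  global kill-switch active: no → false
  country ∈ {FR, US}: BR is not in the set → false
  account age ≥ 3590 days: 1178 ≥ 3590 is false
  A/B group = B: C == B is false
  internal user: yes → true
  NOT user opted into beta: no → true
  plan = free: team == free is false
  rollout bucket ≤ 25: 22 ≤ 25 is true
  app build number ≥ 897: 163 ≥ 897 is false
  org on allow-list: yes → true
  client = android: android == android is true
  rollout bucket between 84 and 95: 22 in [84, 95] is false
Combine:
[1.1.1.1.2] false → false (antecedent false ⇒ implication holds) = true
[1.1.1.1] true → true = true
[1.1.1.2.1.2.1] false AND false = false
[1.1.1.2.1.2] NOT false = true
[1.1.1.2.1] false → true (antecedent false ⇒ implication holds) = true
[1.1.1.2] NOT true = false
[1.1.1] true AND false = false
[1.1.2.1.2] true OR false = true
[1.1.2.1] true OR true = true
[1.1.2.2.1] exactly-one(true, false, true) = false
[1.1.2.2] NOT false = true
[1.1.2] true OR true = true
[1.1] false AND true = false
[1] NOT false = true
[2] exactly-one(true, false, true) = false
[root] true AND false = false
Overall: false → disabled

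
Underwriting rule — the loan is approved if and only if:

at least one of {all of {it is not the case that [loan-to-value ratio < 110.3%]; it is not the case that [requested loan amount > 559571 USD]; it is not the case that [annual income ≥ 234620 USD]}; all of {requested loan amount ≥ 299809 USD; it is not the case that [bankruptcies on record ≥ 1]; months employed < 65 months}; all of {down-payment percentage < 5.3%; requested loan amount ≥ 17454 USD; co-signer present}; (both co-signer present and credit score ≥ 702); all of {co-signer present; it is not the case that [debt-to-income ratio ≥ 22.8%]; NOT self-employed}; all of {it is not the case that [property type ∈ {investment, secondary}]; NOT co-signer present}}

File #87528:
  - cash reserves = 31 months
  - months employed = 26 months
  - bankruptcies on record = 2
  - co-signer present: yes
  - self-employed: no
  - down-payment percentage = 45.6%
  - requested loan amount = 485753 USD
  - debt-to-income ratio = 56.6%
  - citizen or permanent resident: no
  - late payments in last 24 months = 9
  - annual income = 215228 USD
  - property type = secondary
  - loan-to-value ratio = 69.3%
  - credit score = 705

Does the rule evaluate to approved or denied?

Approved

Atomic conditions:
  loan-to-value ratio < 110.3%: 69.3 < 110.3 is true
  requested loan amount > 559571 USD: 485753 > 559571 is false
  annual income ≥ 234620 USD: 215228 ≥ 234620 is false
  requested loan amount ≥ 299809 USD: 485753 ≥ 299809 is true
  bankruptcies on record ≥ 1: 2 ≥ 1 is true
  months employed < 65 months: 26 < 65 is true
  down-payment percentage < 5.3%: 45.6 < 5.3 is false
  requested loan amount ≥ 17454 USD: 485753 ≥ 17454 is true
  co-signer present: yes → true
  credit score ≥ 702: 705 ≥ 702 is true
  debt-to-income ratio ≥ 22.8%: 56.6 ≥ 22.8 is true
  NOT self-employed: no → true
  property type ∈ {investment, secondary}: secondary is in the set → true
  NOT co-signer present: yes → false
Combine:
[1.1] NOT true = false
[1.2] NOT false = true
[1.3] NOT false = true
[1] false AND true AND true = false
[2.2] NOT true = false
[2] true AND false AND true = false
[3] false AND true AND true = false
[4] true AND true = true
[5.2] NOT true = false
[5] true AND false AND true = false
[6.1] NOT true = false
[6] false AND false = false
[root] false OR false OR false OR true OR false OR false = true
Overall: true → approved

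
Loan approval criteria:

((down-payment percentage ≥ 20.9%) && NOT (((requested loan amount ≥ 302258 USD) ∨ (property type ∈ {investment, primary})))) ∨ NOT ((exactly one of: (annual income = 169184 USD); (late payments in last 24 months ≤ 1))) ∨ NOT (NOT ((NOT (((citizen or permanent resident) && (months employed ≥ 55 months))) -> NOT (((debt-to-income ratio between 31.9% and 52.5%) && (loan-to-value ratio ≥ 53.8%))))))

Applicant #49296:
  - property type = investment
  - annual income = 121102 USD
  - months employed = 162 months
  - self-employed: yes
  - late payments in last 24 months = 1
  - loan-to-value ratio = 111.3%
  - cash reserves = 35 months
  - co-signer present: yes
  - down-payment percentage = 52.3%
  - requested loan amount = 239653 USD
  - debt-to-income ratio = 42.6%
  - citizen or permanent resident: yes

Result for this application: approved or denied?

Approved

Atomic conditions:
  down-payment percentage ≥ 20.9%: 52.3 ≥ 20.9 is true
  requested loan amount ≥ 302258 USD: 239653 ≥ 302258 is false
  property type ∈ {investment, primary}: investment is in the set → true
  annual income = 169184 USD: 121102 == 169184 is false
  late payments in last 24 months ≤ 1: 1 ≤ 1 is true
  citizen or permanent resident: yes → true
  months employed ≥ 55 months: 162 ≥ 55 is true
  debt-to-income ratio between 31.9% and 52.5%: 42.6 in [31.9, 52.5] is true
  loan-to-value ratio ≥ 53.8%: 111.3 ≥ 53.8 is true
Combine:
[1.2.1] false OR true = true
[1.2] NOT true = false
[1] true AND false = false
[2.1] exactly-one(false, true) = true
[2] NOT true = false
[3.1.1.1.1] true AND true = true
[3.1.1.1] NOT true = false
[3.1.1.2.1] true AND true = true
[3.1.1.2] NOT true = false
[3.1.1] false → false (antecedent false ⇒ implication holds) = true
[3.1] NOT true = false
[3] NOT false = true
[root] false OR false OR true = true
Overall: true → approved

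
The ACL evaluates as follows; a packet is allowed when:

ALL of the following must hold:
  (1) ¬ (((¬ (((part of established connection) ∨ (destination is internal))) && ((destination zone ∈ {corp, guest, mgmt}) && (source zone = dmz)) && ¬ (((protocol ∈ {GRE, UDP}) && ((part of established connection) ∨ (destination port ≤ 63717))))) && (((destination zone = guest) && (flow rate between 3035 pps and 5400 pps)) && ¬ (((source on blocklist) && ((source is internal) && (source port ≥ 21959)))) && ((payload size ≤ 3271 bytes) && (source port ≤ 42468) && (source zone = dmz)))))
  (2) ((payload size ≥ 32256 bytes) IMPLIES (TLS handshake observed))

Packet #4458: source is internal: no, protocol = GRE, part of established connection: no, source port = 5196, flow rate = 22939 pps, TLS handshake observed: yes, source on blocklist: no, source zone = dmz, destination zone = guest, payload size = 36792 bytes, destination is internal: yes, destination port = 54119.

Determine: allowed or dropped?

Allowed

Atomic conditions:
  part of established connection: no → false
  destination is internal: yes → true
  destination zone ∈ {corp, guest, mgmt}: guest is in the set → true
  source zone = dmz: dmz == dmz is true
  protocol ∈ {GRE, UDP}: GRE is in the set → true
  destination port ≤ 63717: 54119 ≤ 63717 is true
  destination zone = guest: guest == guest is true
  flow rate between 3035 pps and 5400 pps: 22939 in [3035, 5400] is false
  source on blocklist: no → false
  source is internal: no → false
  source port ≥ 21959: 5196 ≥ 21959 is false
  payload size ≤ 3271 bytes: 36792 ≤ 3271 is false
  source port ≤ 42468: 5196 ≤ 42468 is true
  payload size ≥ 32256 bytes: 36792 ≥ 32256 is true
  TLS handshake observed: yes → true
Combine:
[1.1.1.1.1] false OR true = true
[1.1.1.1] NOT true = false
[1.1.1.2] true AND true = true
[1.1.1.3.1.2] false OR true = true
[1.1.1.3.1] true AND true = true
[1.1.1.3] NOT true = false
[1.1.1] false AND true AND false = false
[1.1.2.1] true AND false = false
[1.1.2.2.1.2] false AND false = false
[1.1.2.2.1] false AND false = false
[1.1.2.2] NOT false = true
[1.1.2.3] false AND true AND true = false
[1.1.2] false AND true AND false = false
[1.1] false AND false = false
[1] NOT false = true
[2] true → true = true
[root] true AND true = true
Overall: true → allowed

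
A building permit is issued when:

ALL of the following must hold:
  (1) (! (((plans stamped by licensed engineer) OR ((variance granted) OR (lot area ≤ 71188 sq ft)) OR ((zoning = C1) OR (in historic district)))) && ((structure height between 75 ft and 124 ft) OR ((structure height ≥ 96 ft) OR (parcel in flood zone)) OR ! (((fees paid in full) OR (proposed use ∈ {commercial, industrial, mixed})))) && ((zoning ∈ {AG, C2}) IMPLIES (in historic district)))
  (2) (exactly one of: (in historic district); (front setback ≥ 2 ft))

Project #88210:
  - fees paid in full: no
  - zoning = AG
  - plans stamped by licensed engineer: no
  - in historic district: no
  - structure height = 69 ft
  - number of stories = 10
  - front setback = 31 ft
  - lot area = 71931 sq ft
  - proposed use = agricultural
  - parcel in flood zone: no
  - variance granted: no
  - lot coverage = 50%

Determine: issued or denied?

Denied

Atomic conditions:
  plans stamped by licensed engineer: no → false
  variance granted: no → false
  lot area ≤ 71188 sq ft: 71931 ≤ 71188 is false
  zoning = C1: AG == C1 is false
  in historic district: no → false
  structure height between 75 ft and 124 ft: 69 in [75, 124] is false
  structure height ≥ 96 ft: 69 ≥ 96 is false
  parcel in flood zone: no → false
  fees paid in full: no → false
  proposed use ∈ {commercial, industrial, mixed}: agricultural is not in the set → false
  zoning ∈ {AG, C2}: AG is in the set → true
  front setback ≥ 2 ft: 31 ≥ 2 is true
Combine:
[1.1.1.2] false OR false = false
[1.1.1.3] false OR false = false
[1.1.1] false OR false OR false = false
[1.1] NOT false = true
[1.2.2] false OR false = false
[1.2.3.1] false OR false = false
[1.2.3] NOT false = true
[1.2] false OR false OR true = true
[1.3] true → false = false
[1] true AND true AND false = false
[2] exactly-one(false, true) = true
[root] false AND true = false
Overall: false → denied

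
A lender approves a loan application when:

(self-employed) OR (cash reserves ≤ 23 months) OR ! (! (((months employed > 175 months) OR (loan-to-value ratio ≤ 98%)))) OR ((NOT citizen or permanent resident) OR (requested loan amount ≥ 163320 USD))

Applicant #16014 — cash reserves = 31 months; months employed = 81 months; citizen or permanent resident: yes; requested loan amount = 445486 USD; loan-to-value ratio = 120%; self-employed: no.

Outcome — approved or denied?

Atomic conditions:
  self-employed: no → false
  cash reserves ≤ 23 months: 31 ≤ 23 is false
  months employed > 175 months: 81 > 175 is false
  loan-to-value ratio ≤ 98%: 120 ≤ 98 is false
  NOT citizen or permanent resident: yes → false
  requested loan amount ≥ 163320 USD: 445486 ≥ 163320 is true
Combine:
[3.1.1] false OR false = false
[3.1] NOT false = true
[3] NOT true = false
[4] false OR true = true
[root] false OR false OR false OR true = true
Overall: true → approved

Approved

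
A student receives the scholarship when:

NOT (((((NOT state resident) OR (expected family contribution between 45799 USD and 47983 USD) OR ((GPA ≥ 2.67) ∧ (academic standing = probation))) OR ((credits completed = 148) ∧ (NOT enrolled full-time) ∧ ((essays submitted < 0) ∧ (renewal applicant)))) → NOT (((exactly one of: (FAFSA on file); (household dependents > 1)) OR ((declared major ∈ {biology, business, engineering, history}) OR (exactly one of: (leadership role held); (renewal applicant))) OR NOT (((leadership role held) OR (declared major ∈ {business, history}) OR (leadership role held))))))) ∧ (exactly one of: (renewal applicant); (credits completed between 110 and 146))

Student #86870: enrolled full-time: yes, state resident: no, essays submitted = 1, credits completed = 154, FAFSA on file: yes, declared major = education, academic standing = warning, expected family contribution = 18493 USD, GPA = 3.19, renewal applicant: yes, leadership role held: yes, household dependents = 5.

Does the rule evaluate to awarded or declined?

Atomic conditions:
  NOT state resident: no → true
  expected family contribution between 45799 USD and 47983 USD: 18493 in [45799, 47983] is false
  GPA ≥ 2.67: 3.19 ≥ 2.67 is true
  academic standing = probation: warning == probation is false
  credits completed = 148: 154 == 148 is false
  NOT enrolled full-time: yes → false
  essays submitted < 0: 1 < 0 is false
  renewal applicant: yes → true
  FAFSA on file: yes → true
  household dependents > 1: 5 > 1 is true
  declared major ∈ {biology, business, engineering, history}: education is not in the set → false
  leadership role held: yes → true
  declared major ∈ {business, history}: education is not in the set → false
  credits completed between 110 and 146: 154 in [110, 146] is false
Combine:
[1.1.1.1.3] true AND false = false
[1.1.1.1] true OR false OR false = true
[1.1.1.2.3] false AND true = false
[1.1.1.2] false AND false AND false = false
[1.1.1] true OR false = true
[1.1.2.1.1] exactly-one(true, true) = false
[1.1.2.1.2.2] exactly-one(true, true) = false
[1.1.2.1.2] false OR false = false
[1.1.2.1.3.1] true OR false OR true = true
[1.1.2.1.3] NOT true = false
[1.1.2.1] false OR false OR false = false
[1.1.2] NOT false = true
[1.1] true → true = true
[1] NOT true = false
[2] exactly-one(true, false) = true
[root] false AND true = false
Overall: false → declined

Declined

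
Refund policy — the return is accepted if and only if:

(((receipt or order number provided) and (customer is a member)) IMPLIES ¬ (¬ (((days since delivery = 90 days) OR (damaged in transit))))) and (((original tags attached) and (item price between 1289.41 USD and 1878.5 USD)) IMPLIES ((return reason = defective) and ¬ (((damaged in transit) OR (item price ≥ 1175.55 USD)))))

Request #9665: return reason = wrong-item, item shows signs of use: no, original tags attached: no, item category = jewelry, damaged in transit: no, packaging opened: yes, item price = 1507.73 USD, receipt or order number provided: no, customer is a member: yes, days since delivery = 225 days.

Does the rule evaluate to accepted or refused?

Atomic conditions:
  receipt or order number provided: no → false
  customer is a member: yes → true
  days since delivery = 90 days: 225 == 90 is false
  damaged in transit: no → false
  original tags attached: no → false
  item price between 1289.41 USD and 1878.5 USD: 1507.73 in [1289.41, 1878.5] is true
  return reason = defective: wrong-item == defective is false
  item price ≥ 1175.55 USD: 1507.73 ≥ 1175.55 is true
Combine:
[1.1] false AND true = false
[1.2.1.1] false OR false = false
[1.2.1] NOT false = true
[1.2] NOT true = false
[1] false → false (antecedent false ⇒ implication holds) = true
[2.1] false AND true = false
[2.2.2.1] false OR true = true
[2.2.2] NOT true = false
[2.2] false AND false = false
[2] false → false (antecedent false ⇒ implication holds) = true
[root] true AND true = true
Overall: true → accepted

Accepted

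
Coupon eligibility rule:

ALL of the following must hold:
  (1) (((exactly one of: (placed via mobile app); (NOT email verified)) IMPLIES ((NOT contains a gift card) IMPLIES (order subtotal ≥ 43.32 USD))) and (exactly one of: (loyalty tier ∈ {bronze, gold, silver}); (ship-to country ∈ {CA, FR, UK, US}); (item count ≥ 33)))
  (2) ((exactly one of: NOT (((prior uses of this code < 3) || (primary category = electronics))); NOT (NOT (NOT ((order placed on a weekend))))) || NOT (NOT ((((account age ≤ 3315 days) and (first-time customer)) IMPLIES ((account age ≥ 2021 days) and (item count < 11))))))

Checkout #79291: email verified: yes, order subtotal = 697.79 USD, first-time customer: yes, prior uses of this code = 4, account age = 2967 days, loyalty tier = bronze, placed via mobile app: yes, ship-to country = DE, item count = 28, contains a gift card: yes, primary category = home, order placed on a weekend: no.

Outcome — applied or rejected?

Atomic conditions:
  placed via mobile app: yes → true
  NOT email verified: yes → false
  NOT contains a gift card: yes → false
  order subtotal ≥ 43.32 USD: 697.79 ≥ 43.32 is true
  loyalty tier ∈ {bronze, gold, silver}: bronze is in the set → true
  ship-to country ∈ {CA, FR, UK, US}: DE is not in the set → false
  item count ≥ 33: 28 ≥ 33 is false
  prior uses of this code < 3: 4 < 3 is false
  primary category = electronics: home == electronics is false
  order placed on a weekend: no → false
  account age ≤ 3315 days: 2967 ≤ 3315 is true
  first-time customer: yes → true
  account age ≥ 2021 days: 2967 ≥ 2021 is true
  item count < 11: 28 < 11 is false
Combine:
[1.1.1] exactly-one(true, false) = true
[1.1.2] false → true (antecedent false ⇒ implication holds) = true
[1.1] true → true = true
[1.2] exactly-one(true, false, false) = true
[1] true AND true = true
[2.1.1.1] false OR false = false
[2.1.1] NOT false = true
[2.1.2.1.1] NOT false = true
[2.1.2.1] NOT true = false
[2.1.2] NOT false = true
[2.1] exactly-one(true, true) = false
[2.2.1.1.1] true AND true = true
[2.2.1.1.2] true AND false = false
[2.2.1.1] true → false = false
[2.2.1] NOT false = true
[2.2] NOT true = false
[2] false OR false = false
[root] true AND false = false
Overall: false → rejected

Rejected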